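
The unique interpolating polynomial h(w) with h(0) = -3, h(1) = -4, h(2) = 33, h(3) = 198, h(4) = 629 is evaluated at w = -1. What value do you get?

-6

Evaluate each Lagrange basis at w = -1:
L_0(-1) = (-2)·(-3)·(-4)·(-5)/[(-1)·(-2)·(-3)·(-4)] = 5
L_1(-1) = (-1)·(-3)·(-4)·(-5)/[(1)·(-1)·(-2)·(-3)] = -10
L_2(-1) = (-1)·(-2)·(-4)·(-5)/[(2)·(1)·(-1)·(-2)] = 10
L_3(-1) = (-1)·(-2)·(-3)·(-5)/[(3)·(2)·(1)·(-1)] = -5
L_4(-1) = (-1)·(-2)·(-3)·(-4)/[(4)·(3)·(2)·(1)] = 1
Sum: (-3)·(5) + (-4)·(-10) + 33·(10) + 198·(-5) + 629·(1) = -6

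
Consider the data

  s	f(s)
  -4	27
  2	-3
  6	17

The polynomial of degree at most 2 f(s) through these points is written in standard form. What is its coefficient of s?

-3

L_0(s) = (s - 2)(s - 6) / [60] = (1/60)s^2 - (2/15)s + 1/5
L_1(s) = (s + 4)(s - 6) / [-24] = -(1/24)s^2 + (1/12)s + 1
L_2(s) = (s + 4)(s - 2) / [40] = (1/40)s^2 + (1/20)s - 1/5
f(s) = 27·L_0 + (-3)·L_1 + 17·L_2
Only the coefficient of s is needed; take it from each L_i and combine:
27·(-2/15) + (-3)·(1/12) + 17·(1/20) = -3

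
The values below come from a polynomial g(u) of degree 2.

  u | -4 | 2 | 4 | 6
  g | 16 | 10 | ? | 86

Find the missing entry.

The 3 known values determine g uniquely (degree ≤ 2).
Evaluate each Lagrange basis at u = 4:
L_0(4) = (2)·(-2)/[(-6)·(-10)] = -1/15
L_1(4) = (8)·(-2)/[(6)·(-4)] = 2/3
L_2(4) = (8)·(2)/[(10)·(4)] = 2/5
Sum: 16·(-1/15) + 10·(2/3) + 86·(2/5) = 40

40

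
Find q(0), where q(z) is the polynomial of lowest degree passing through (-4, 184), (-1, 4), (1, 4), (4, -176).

Evaluate each Lagrange basis at z = 0:
L_0(0) = (1)·(-1)·(-4)/[(-3)·(-5)·(-8)] = -1/30
L_1(0) = (4)·(-1)·(-4)/[(3)·(-2)·(-5)] = 8/15
L_2(0) = (4)·(1)·(-4)/[(5)·(2)·(-3)] = 8/15
L_3(0) = (4)·(1)·(-1)/[(8)·(5)·(3)] = -1/30
Sum: 184·(-1/30) + 4·(8/15) + 4·(8/15) + (-176)·(-1/30) = 4

4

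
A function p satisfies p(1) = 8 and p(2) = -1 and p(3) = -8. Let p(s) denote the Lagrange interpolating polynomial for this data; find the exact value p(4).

-13

Evaluate each Lagrange basis at s = 4:
L_0(4) = (2)·(1)/[(-1)·(-2)] = 1
L_1(4) = (3)·(1)/[(1)·(-1)] = -3
L_2(4) = (3)·(2)/[(2)·(1)] = 3
Sum: 8·(1) + (-1)·(-3) + (-8)·(3) = -13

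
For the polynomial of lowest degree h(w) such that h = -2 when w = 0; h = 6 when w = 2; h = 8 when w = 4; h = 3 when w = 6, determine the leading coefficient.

L_0(w) = (w - 2)(w - 4)(w - 6) / [-48] = -(1/48)w^3 + (1/4)w^2 - (11/12)w + 1
L_1(w) = w(w - 4)(w - 6) / [16] = (1/16)w^3 - (5/8)w^2 + (3/2)w
L_2(w) = w(w - 2)(w - 6) / [-16] = -(1/16)w^3 + (1/2)w^2 - (3/4)w
L_3(w) = w(w - 2)(w - 4) / [48] = (1/48)w^3 - (1/8)w^2 + (1/6)w
h(w) = (-2)·L_0 + 6·L_1 + 8·L_2 + 3·L_3
Only the coefficient of w^3 is needed; take it from each L_i and combine:
(-2)·(-1/48) + 6·(1/16) + 8·(-1/16) + 3·(1/48) = -1/48

-1/48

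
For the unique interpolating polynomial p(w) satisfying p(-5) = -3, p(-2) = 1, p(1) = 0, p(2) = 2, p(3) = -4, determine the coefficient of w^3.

-25/63

L_0(w) = (w + 2)(w - 1)(w - 2)(w - 3) / [1008] = (1/1008)w^4 - (1/252)w^3 - (1/1008)w^2 + (1/63)w - 1/84
L_1(w) = (w + 5)(w - 1)(w - 2)(w - 3) / [-180] = -(1/180)w^4 + (1/180)w^3 + (19/180)w^2 - (49/180)w + 1/6
L_2(w) = (w + 5)(w + 2)(w - 2)(w - 3) / [36] = (1/36)w^4 + (1/18)w^3 - (19/36)w^2 - (2/9)w + 5/3
L_3(w) = (w + 5)(w + 2)(w - 1)(w - 3) / [-28] = -(1/28)w^4 - (3/28)w^3 + (15/28)w^2 + (19/28)w - 15/14
L_4(w) = (w + 5)(w + 2)(w - 1)(w - 2) / [80] = (1/80)w^4 + (1/20)w^3 - (9/80)w^2 - (1/5)w + 1/4
p(w) = (-3)·L_0 + 1·L_1 + 0·L_2 + 2·L_3 + (-4)·L_4
Only the coefficient of w^3 is needed; take it from each L_i and combine:
(-3)·(-1/252) + 1·(1/180) + 0·(1/18) + 2·(-3/28) + (-4)·(1/20) = -25/63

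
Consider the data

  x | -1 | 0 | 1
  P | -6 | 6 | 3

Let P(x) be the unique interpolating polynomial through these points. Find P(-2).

L_0(-2) = (-2)·(-3)/[(-1)·(-2)] = 3
L_1(-2) = (-1)·(-3)/[(1)·(-1)] = -3
L_2(-2) = (-1)·(-2)/[(2)·(1)] = 1
Sum: (-6)·(3) + 6·(-3) + 3·(1) = -33

-33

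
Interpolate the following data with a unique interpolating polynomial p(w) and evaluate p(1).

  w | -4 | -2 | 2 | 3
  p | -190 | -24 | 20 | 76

L_0(1) = (3)·(-1)·(-2)/[(-2)·(-6)·(-7)] = -1/14
L_1(1) = (5)·(-1)·(-2)/[(2)·(-4)·(-5)] = 1/4
L_2(1) = (5)·(3)·(-2)/[(6)·(4)·(-1)] = 5/4
L_3(1) = (5)·(3)·(-1)/[(7)·(5)·(1)] = -3/7
Sum: (-190)·(-1/14) + (-24)·(1/4) + 20·(5/4) + 76·(-3/7) = 0

0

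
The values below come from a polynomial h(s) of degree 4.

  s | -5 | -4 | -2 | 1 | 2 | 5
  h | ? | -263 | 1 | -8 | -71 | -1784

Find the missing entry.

The 5 known values determine h uniquely (degree ≤ 4).
L_0(-5) = (-3)·(-6)·(-7)·(-10)/[(-2)·(-5)·(-6)·(-9)] = 7/3
L_1(-5) = (-1)·(-6)·(-7)·(-10)/[(2)·(-3)·(-4)·(-7)] = -5/2
L_2(-5) = (-1)·(-3)·(-7)·(-10)/[(5)·(3)·(-1)·(-4)] = 7/2
L_3(-5) = (-1)·(-3)·(-6)·(-10)/[(6)·(4)·(1)·(-3)] = -5/2
L_4(-5) = (-1)·(-3)·(-6)·(-7)/[(9)·(7)·(4)·(3)] = 1/6
Sum: (-263)·(7/3) + 1·(-5/2) + (-8)·(7/2) + (-71)·(-5/2) + (-1784)·(1/6) = -764

-764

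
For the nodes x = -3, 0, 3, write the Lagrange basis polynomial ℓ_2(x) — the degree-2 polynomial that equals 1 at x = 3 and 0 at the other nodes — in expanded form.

ℓ_2(x) = (x + 3)x / [(6)·(3)]
       = (x^2 + 3x) / (18)

ℓ_2(x) = (1/18)x^2 + (1/6)x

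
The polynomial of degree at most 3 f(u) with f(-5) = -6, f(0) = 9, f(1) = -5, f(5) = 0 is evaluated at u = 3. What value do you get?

-544/25

Evaluate each Lagrange basis at u = 3:
L_0(3) = (3)·(2)·(-2)/[(-5)·(-6)·(-10)] = 1/25
L_1(3) = (8)·(2)·(-2)/[(5)·(-1)·(-5)] = -32/25
L_2(3) = (8)·(3)·(-2)/[(6)·(1)·(-4)] = 2
L_3(3) = (8)·(3)·(2)/[(10)·(5)·(4)] = 6/25
Sum: (-6)·(1/25) + 9·(-32/25) + (-5)·(2) + 0 = -544/25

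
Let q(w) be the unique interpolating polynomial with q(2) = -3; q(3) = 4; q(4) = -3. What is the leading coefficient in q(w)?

The leading coefficient equals the top divided difference q[2,3,4].
q[2,3] = (4 - (-3)) / (3 - 2) = 7
q[3,4] = (-3 - 4) / (4 - 3) = -7
q[2,3,4] = (-7 - 7) / (4 - 2) = -7

-7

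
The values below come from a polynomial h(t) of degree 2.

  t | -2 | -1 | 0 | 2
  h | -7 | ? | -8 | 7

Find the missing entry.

The 3 known values determine h uniquely (degree ≤ 2).
L_0(-1) = (-1)·(-3)/[(-2)·(-4)] = 3/8
L_1(-1) = (1)·(-3)/[(2)·(-2)] = 3/4
L_2(-1) = (1)·(-1)/[(4)·(2)] = -1/8
Sum: (-7)·(3/8) + (-8)·(3/4) + 7·(-1/8) = -19/2

-19/2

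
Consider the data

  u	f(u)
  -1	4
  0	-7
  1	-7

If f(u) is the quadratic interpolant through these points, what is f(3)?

Evaluate each Lagrange basis at u = 3:
L_0(3) = (3)·(2)/[(-1)·(-2)] = 3
L_1(3) = (4)·(2)/[(1)·(-1)] = -8
L_2(3) = (4)·(3)/[(2)·(1)] = 6
Sum: 4·(3) + (-7)·(-8) + (-7)·(6) = 26

26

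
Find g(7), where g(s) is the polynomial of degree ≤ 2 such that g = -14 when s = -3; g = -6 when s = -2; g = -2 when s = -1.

-114

Evaluate each Lagrange basis at s = 7:
L_0(7) = (9)·(8)/[(-1)·(-2)] = 36
L_1(7) = (10)·(8)/[(1)·(-1)] = -80
L_2(7) = (10)·(9)/[(2)·(1)] = 45
Sum: (-14)·(36) + (-6)·(-80) + (-2)·(45) = -114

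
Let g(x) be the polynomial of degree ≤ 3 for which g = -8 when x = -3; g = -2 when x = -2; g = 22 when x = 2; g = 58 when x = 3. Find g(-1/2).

Using Newton's divided-difference form:
g[-3,-2] = (-2 - (-8)) / (-2 - (-3)) = 6
g[-2,2] = (22 - (-2)) / (2 - (-2)) = 6
g[2,3] = (58 - 22) / (3 - 2) = 36
g[-3,-2,2] = (6 - 6) / (2 - (-3)) = 0
g[-2,2,3] = (36 - 6) / (3 - (-2)) = 6
g[-3,-2,2,3] = (6 - 0) / (3 - (-3)) = 1
g(-1/2) = -8 + 6·(5/2) + 0·(5/2)·(3/2) + 1·(5/2)·(3/2)·(-5/2) = -19/8

-19/8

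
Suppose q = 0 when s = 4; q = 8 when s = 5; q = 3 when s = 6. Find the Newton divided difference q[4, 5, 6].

q[4,5] = (8 - 0) / (5 - 4) = 8
q[5,6] = (3 - 8) / (6 - 5) = -5
q[4,5,6] = (-5 - 8) / (6 - 4) = -13/2

-13/2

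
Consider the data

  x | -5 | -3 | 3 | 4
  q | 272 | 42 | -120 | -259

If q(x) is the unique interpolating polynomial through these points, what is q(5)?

Using Newton's divided-difference form:
q[-5,-3] = (42 - 272) / (-3 - (-5)) = -115
q[-3,3] = (-120 - 42) / (3 - (-3)) = -27
q[3,4] = (-259 - (-120)) / (4 - 3) = -139
q[-5,-3,3] = (-27 - (-115)) / (3 - (-5)) = 11
q[-3,3,4] = (-139 - (-27)) / (4 - (-3)) = -16
q[-5,-3,3,4] = (-16 - 11) / (4 - (-5)) = -3
q(5) = 272 + (-115)·(10) + 11·(10)·(8) + (-3)·(10)·(8)·(2) = -478

-478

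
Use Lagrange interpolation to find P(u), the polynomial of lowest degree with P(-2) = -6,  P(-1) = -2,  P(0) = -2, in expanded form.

Build the Lagrange basis polynomials:
L_0(u) = (u + 1)u / [2] = (1/2)u^2 + (1/2)u
L_1(u) = (u + 2)u / [-1] = -u^2 - 2u
L_2(u) = (u + 2)(u + 1) / [2] = (1/2)u^2 + (3/2)u + 1
P(u) = (-6)·L_0 + (-2)·L_1 + (-2)·L_2
  (-6)·L_0(u) = -3u^2 - 3u
  (-2)·L_1(u) = 2u^2 + 4u
  (-2)·L_2(u) = -u^2 - 3u - 2
Adding term by term: -2u^2 - 2u - 2

P(u) = -2u^2 - 2u - 2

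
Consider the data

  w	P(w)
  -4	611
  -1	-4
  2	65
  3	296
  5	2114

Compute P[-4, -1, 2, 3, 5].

3

P[-4,-1] = (-4 - 611) / (-1 - (-4)) = -205
P[-1,2] = (65 - (-4)) / (2 - (-1)) = 23
P[2,3] = (296 - 65) / (3 - 2) = 231
P[3,5] = (2114 - 296) / (5 - 3) = 909
P[-4,-1,2] = (23 - (-205)) / (2 - (-4)) = 38
P[-1,2,3] = (231 - 23) / (3 - (-1)) = 52
P[2,3,5] = (909 - 231) / (5 - 2) = 226
P[-4,-1,2,3] = (52 - 38) / (3 - (-4)) = 2
P[-1,2,3,5] = (226 - 52) / (5 - (-1)) = 29
P[-4,-1,2,3,5] = (29 - 2) / (5 - (-4)) = 3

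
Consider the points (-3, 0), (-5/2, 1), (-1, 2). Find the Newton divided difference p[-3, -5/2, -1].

p[-3,-5/2] = (1 - 0) / (-5/2 - (-3)) = 2
p[-5/2,-1] = (2 - 1) / (-1 - (-5/2)) = 2/3
p[-3,-5/2,-1] = (2/3 - 2) / (-1 - (-3)) = -2/3

-2/3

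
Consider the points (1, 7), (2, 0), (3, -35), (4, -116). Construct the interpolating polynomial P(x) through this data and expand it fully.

P(x) = -3x^3 + 4x^2 + 2x + 4

L_0(x) = (x - 2)(x - 3)(x - 4) / [-6] = -(1/6)x^3 + (3/2)x^2 - (13/3)x + 4
L_1(x) = (x - 1)(x - 3)(x - 4) / [2] = (1/2)x^3 - 4x^2 + (19/2)x - 6
L_2(x) = (x - 1)(x - 2)(x - 4) / [-2] = -(1/2)x^3 + (7/2)x^2 - 7x + 4
L_3(x) = (x - 1)(x - 2)(x - 3) / [6] = (1/6)x^3 - x^2 + (11/6)x - 1
P(x) = 7·L_0 + 0·L_1 + (-35)·L_2 + (-116)·L_3
  7·L_0(x) = -(7/6)x^3 + (21/2)x^2 - (91/3)x + 28
  0·L_1(x) = 0
  (-35)·L_2(x) = (35/2)x^3 - (245/2)x^2 + 245x - 140
  (-116)·L_3(x) = -(58/3)x^3 + 116x^2 - (638/3)x + 116
Adding term by term: -3x^3 + 4x^2 + 2x + 4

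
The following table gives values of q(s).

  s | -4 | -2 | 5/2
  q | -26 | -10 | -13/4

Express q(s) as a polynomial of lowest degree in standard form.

q(s) = -s^2 + 2s - 2

L_0(s) = (s + 2)(s - 5/2) / [13] = (1/13)s^2 - (1/26)s - 5/13
L_1(s) = (s + 4)(s - 5/2) / [-9] = -(1/9)s^2 - (1/6)s + 10/9
L_2(s) = (s + 4)(s + 2) / [117/4] = (4/117)s^2 + (8/39)s + 32/117
q(s) = (-26)·L_0 + (-10)·L_1 + (-13/4)·L_2
  (-26)·L_0(s) = -2s^2 + s + 10
  (-10)·L_1(s) = (10/9)s^2 + (5/3)s - 100/9
  (-13/4)·L_2(s) = -(1/9)s^2 - (2/3)s - 8/9
Adding term by term: -s^2 + 2s - 2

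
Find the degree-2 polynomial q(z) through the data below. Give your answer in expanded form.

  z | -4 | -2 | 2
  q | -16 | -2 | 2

Build the Lagrange basis polynomials:
L_0(z) = (z + 2)(z - 2) / [12] = (1/12)z^2 - 1/3
L_1(z) = (z + 4)(z - 2) / [-8] = -(1/8)z^2 - (1/4)z + 1
L_2(z) = (z + 4)(z + 2) / [24] = (1/24)z^2 + (1/4)z + 1/3
q(z) = (-16)·L_0 + (-2)·L_1 + 2·L_2
  (-16)·L_0(z) = -(4/3)z^2 + 16/3
  (-2)·L_1(z) = (1/4)z^2 + (1/2)z - 2
  2·L_2(z) = (1/12)z^2 + (1/2)z + 2/3
Adding term by term: -z^2 + z + 4

q(z) = -z^2 + z + 4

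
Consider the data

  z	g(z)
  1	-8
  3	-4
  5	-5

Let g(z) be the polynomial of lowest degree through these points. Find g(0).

Evaluate each Lagrange basis at z = 0:
L_0(0) = (-3)·(-5)/[(-2)·(-4)] = 15/8
L_1(0) = (-1)·(-5)/[(2)·(-2)] = -5/4
L_2(0) = (-1)·(-3)/[(4)·(2)] = 3/8
Sum: (-8)·(15/8) + (-4)·(-5/4) + (-5)·(3/8) = -95/8

-95/8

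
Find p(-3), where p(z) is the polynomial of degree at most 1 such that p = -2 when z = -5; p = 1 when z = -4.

Evaluate each Lagrange basis at z = -3:
L_0(-3) = (1)/[(-1)] = -1
L_1(-3) = (2)/[(1)] = 2
Sum: (-2)·(-1) + 1·(2) = 4

4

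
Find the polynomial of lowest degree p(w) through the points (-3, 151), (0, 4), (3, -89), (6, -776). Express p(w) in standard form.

p(w) = -4w^3 + 3w^2 - 4w + 4

Build the Lagrange basis polynomials:
L_0(w) = w(w - 3)(w - 6) / [-162] = -(1/162)w^3 + (1/18)w^2 - (1/9)w
L_1(w) = (w + 3)(w - 3)(w - 6) / [54] = (1/54)w^3 - (1/9)w^2 - (1/6)w + 1
L_2(w) = (w + 3)w(w - 6) / [-54] = -(1/54)w^3 + (1/18)w^2 + (1/3)w
L_3(w) = (w + 3)w(w - 3) / [162] = (1/162)w^3 - (1/18)w
p(w) = 151·L_0 + 4·L_1 + (-89)·L_2 + (-776)·L_3
  151·L_0(w) = -(151/162)w^3 + (151/18)w^2 - (151/9)w
  4·L_1(w) = (2/27)w^3 - (4/9)w^2 - (2/3)w + 4
  (-89)·L_2(w) = (89/54)w^3 - (89/18)w^2 - (89/3)w
  (-776)·L_3(w) = -(388/81)w^3 + (388/9)w
Adding term by term: -4w^3 + 3w^2 - 4w + 4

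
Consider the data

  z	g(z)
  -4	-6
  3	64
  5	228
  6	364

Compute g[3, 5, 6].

g[3,5] = (228 - 64) / (5 - 3) = 82
g[5,6] = (364 - 228) / (6 - 5) = 136
g[3,5,6] = (136 - 82) / (6 - 3) = 18

18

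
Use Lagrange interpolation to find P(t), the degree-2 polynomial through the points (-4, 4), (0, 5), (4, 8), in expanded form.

P(t) = (1/16)t^2 + (1/2)t + 5

L_0(t) = t(t - 4) / [32] = (1/32)t^2 - (1/8)t
L_1(t) = (t + 4)(t - 4) / [-16] = -(1/16)t^2 + 1
L_2(t) = (t + 4)t / [32] = (1/32)t^2 + (1/8)t
P(t) = 4·L_0 + 5·L_1 + 8·L_2
  4·L_0(t) = (1/8)t^2 - (1/2)t
  5·L_1(t) = -(5/16)t^2 + 5
  8·L_2(t) = (1/4)t^2 + t
Adding term by term: (1/16)t^2 + (1/2)t + 5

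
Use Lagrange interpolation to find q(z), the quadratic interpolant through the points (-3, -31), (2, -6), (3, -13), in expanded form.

Build the Lagrange basis polynomials:
L_0(z) = (z - 2)(z - 3) / [30] = (1/30)z^2 - (1/6)z + 1/5
L_1(z) = (z + 3)(z - 3) / [-5] = -(1/5)z^2 + 9/5
L_2(z) = (z + 3)(z - 2) / [6] = (1/6)z^2 + (1/6)z - 1
q(z) = (-31)·L_0 + (-6)·L_1 + (-13)·L_2
  (-31)·L_0(z) = -(31/30)z^2 + (31/6)z - 31/5
  (-6)·L_1(z) = (6/5)z^2 - 54/5
  (-13)·L_2(z) = -(13/6)z^2 - (13/6)z + 13
Adding term by term: -2z^2 + 3z - 4

q(z) = -2z^2 + 3z - 4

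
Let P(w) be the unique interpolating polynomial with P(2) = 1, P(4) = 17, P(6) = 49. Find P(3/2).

Evaluate each Lagrange basis at w = 3/2:
L_0(3/2) = (-5/2)·(-9/2)/[(-2)·(-4)] = 45/32
L_1(3/2) = (-1/2)·(-9/2)/[(2)·(-2)] = -9/16
L_2(3/2) = (-1/2)·(-5/2)/[(4)·(2)] = 5/32
Sum: 1·(45/32) + 17·(-9/16) + 49·(5/32) = -1/2

-1/2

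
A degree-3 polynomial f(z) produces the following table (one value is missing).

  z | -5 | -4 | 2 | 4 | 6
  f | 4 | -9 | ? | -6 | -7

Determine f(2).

The 4 known values determine f uniquely (degree ≤ 3).
Evaluate each Lagrange basis at z = 2:
L_0(2) = (6)·(-2)·(-4)/[(-1)·(-9)·(-11)] = -16/33
L_1(2) = (7)·(-2)·(-4)/[(1)·(-8)·(-10)] = 7/10
L_2(2) = (7)·(6)·(-4)/[(9)·(8)·(-2)] = 7/6
L_3(2) = (7)·(6)·(-2)/[(11)·(10)·(2)] = -21/55
Sum: 4·(-16/33) + (-9)·(7/10) + (-6)·(7/6) + (-7)·(-21/55) = -377/30

-377/30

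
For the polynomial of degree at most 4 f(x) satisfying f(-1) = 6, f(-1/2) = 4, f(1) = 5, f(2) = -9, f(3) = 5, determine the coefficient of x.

905/168

L_0(x) = (x + 1/2)(x - 1)(x - 2)(x - 3) / [12] = (1/12)x^4 - (11/24)x^3 + (2/3)x^2 - (1/24)x - 1/4
L_1(x) = (x + 1)(x - 1)(x - 2)(x - 3) / [-105/16] = -(16/105)x^4 + (16/21)x^3 - (16/21)x^2 - (16/21)x + 32/35
L_2(x) = (x + 1)(x + 1/2)(x - 2)(x - 3) / [6] = (1/6)x^4 - (7/12)x^3 - (1/6)x^2 + (13/12)x + 1/2
L_3(x) = (x + 1)(x + 1/2)(x - 1)(x - 3) / [-15/2] = -(2/15)x^4 + (1/3)x^3 + (1/3)x^2 - (1/3)x - 1/5
L_4(x) = (x + 1)(x + 1/2)(x - 1)(x - 2) / [28] = (1/28)x^4 - (3/56)x^3 - (1/14)x^2 + (3/56)x + 1/28
f(x) = 6·L_0 + 4·L_1 + 5·L_2 + (-9)·L_3 + 5·L_4
Only the coefficient of x is needed; take it from each L_i and combine:
6·(-1/24) + 4·(-16/21) + 5·(13/12) + (-9)·(-1/3) + 5·(3/56) = 905/168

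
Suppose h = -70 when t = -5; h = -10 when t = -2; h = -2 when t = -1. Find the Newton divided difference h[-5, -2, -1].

-3

h[-5,-2] = (-10 - (-70)) / (-2 - (-5)) = 20
h[-2,-1] = (-2 - (-10)) / (-1 - (-2)) = 8
h[-5,-2,-1] = (8 - 20) / (-1 - (-5)) = -3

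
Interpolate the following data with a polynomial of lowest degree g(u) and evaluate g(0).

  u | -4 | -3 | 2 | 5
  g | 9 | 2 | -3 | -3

Evaluate each Lagrange basis at u = 0:
L_0(0) = (3)·(-2)·(-5)/[(-1)·(-6)·(-9)] = -5/9
L_1(0) = (4)·(-2)·(-5)/[(1)·(-5)·(-8)] = 1
L_2(0) = (4)·(3)·(-5)/[(6)·(5)·(-3)] = 2/3
L_3(0) = (4)·(3)·(-2)/[(9)·(8)·(3)] = -1/9
Sum: 9·(-5/9) + 2·(1) + (-3)·(2/3) + (-3)·(-1/9) = -14/3

-14/3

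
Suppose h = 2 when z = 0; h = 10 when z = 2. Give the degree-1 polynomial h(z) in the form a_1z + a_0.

h(z) = 4z + 2

L_0(z) = (z - 2) / [-2] = -(1/2)z + 1
L_1(z) = z / [2] = (1/2)z
h(z) = 2·L_0 + 10·L_1
  2·L_0(z) = -z + 2
  10·L_1(z) = 5z
Adding term by term: 4z + 2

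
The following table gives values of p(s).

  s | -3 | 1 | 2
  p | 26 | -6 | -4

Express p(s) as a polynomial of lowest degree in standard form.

p(s) = 2s^2 - 4s - 4

L_0(s) = (s - 1)(s - 2) / [20] = (1/20)s^2 - (3/20)s + 1/10
L_1(s) = (s + 3)(s - 2) / [-4] = -(1/4)s^2 - (1/4)s + 3/2
L_2(s) = (s + 3)(s - 1) / [5] = (1/5)s^2 + (2/5)s - 3/5
p(s) = 26·L_0 + (-6)·L_1 + (-4)·L_2
  26·L_0(s) = (13/10)s^2 - (39/10)s + 13/5
  (-6)·L_1(s) = (3/2)s^2 + (3/2)s - 9
  (-4)·L_2(s) = -(4/5)s^2 - (8/5)s + 12/5
Adding term by term: 2s^2 - 4s - 4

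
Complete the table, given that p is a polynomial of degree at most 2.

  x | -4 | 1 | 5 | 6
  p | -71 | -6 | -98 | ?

-141

The 3 known values determine p uniquely (degree ≤ 2).
Evaluate each Lagrange basis at x = 6:
L_0(6) = (5)·(1)/[(-5)·(-9)] = 1/9
L_1(6) = (10)·(1)/[(5)·(-4)] = -1/2
L_2(6) = (10)·(5)/[(9)·(4)] = 25/18
Sum: (-71)·(1/9) + (-6)·(-1/2) + (-98)·(25/18) = -141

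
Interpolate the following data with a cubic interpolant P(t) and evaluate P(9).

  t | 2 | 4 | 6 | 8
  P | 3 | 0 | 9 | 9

-15/16

Evaluate each Lagrange basis at t = 9:
L_0(9) = (5)·(3)·(1)/[(-2)·(-4)·(-6)] = -5/16
L_1(9) = (7)·(3)·(1)/[(2)·(-2)·(-4)] = 21/16
L_2(9) = (7)·(5)·(1)/[(4)·(2)·(-2)] = -35/16
L_3(9) = (7)·(5)·(3)/[(6)·(4)·(2)] = 35/16
Sum: 3·(-5/16) + 0 + 9·(-35/16) + 9·(35/16) = -15/16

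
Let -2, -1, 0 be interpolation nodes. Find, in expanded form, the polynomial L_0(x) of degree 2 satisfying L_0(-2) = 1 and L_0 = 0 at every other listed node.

L_0(x) = (1/2)x^2 + (1/2)x

L_0(x) = (x + 1)x / [(-1)·(-2)]
       = (x^2 + x) / (2)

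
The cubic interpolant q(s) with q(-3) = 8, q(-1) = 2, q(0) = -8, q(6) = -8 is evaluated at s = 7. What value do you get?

686/27

Evaluate each Lagrange basis at s = 7:
L_0(7) = (8)·(7)·(1)/[(-2)·(-3)·(-9)] = -28/27
L_1(7) = (10)·(7)·(1)/[(2)·(-1)·(-7)] = 5
L_2(7) = (10)·(8)·(1)/[(3)·(1)·(-6)] = -40/9
L_3(7) = (10)·(8)·(7)/[(9)·(7)·(6)] = 40/27
Sum: 8·(-28/27) + 2·(5) + (-8)·(-40/9) + (-8)·(40/27) = 686/27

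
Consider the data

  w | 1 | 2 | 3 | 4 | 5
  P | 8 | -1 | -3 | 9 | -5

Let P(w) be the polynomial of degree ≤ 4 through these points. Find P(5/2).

-565/128

Evaluate each Lagrange basis at w = 5/2:
L_0(5/2) = (1/2)·(-1/2)·(-3/2)·(-5/2)/[(-1)·(-2)·(-3)·(-4)] = -5/128
L_1(5/2) = (3/2)·(-1/2)·(-3/2)·(-5/2)/[(1)·(-1)·(-2)·(-3)] = 15/32
L_2(5/2) = (3/2)·(1/2)·(-3/2)·(-5/2)/[(2)·(1)·(-1)·(-2)] = 45/64
L_3(5/2) = (3/2)·(1/2)·(-1/2)·(-5/2)/[(3)·(2)·(1)·(-1)] = -5/32
L_4(5/2) = (3/2)·(1/2)·(-1/2)·(-3/2)/[(4)·(3)·(2)·(1)] = 3/128
Sum: 8·(-5/128) + (-1)·(15/32) + (-3)·(45/64) + 9·(-5/32) + (-5)·(3/128) = -565/128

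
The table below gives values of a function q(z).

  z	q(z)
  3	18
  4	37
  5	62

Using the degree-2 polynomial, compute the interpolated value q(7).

130

L_0(7) = (3)·(2)/[(-1)·(-2)] = 3
L_1(7) = (4)·(2)/[(1)·(-1)] = -8
L_2(7) = (4)·(3)/[(2)·(1)] = 6
Sum: 18·(3) + 37·(-8) + 62·(6) = 130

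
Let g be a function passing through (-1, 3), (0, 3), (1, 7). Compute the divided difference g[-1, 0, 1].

g[-1,0] = (3 - 3) / (0 - (-1)) = 0
g[0,1] = (7 - 3) / (1 - 0) = 4
g[-1,0,1] = (4 - 0) / (1 - (-1)) = 2

2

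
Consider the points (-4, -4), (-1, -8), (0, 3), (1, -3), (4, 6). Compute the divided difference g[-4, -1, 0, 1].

g[-4,-1] = (-8 - (-4)) / (-1 - (-4)) = -4/3
g[-1,0] = (3 - (-8)) / (0 - (-1)) = 11
g[0,1] = (-3 - 3) / (1 - 0) = -6
g[-4,-1,0] = (11 - (-4/3)) / (0 - (-4)) = 37/12
g[-1,0,1] = (-6 - 11) / (1 - (-1)) = -17/2
g[-4,-1,0,1] = (-17/2 - 37/12) / (1 - (-4)) = -139/60

-139/60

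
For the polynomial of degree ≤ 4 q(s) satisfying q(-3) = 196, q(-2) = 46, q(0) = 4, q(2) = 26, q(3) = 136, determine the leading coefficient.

L_0(s) = (s + 2)s(s - 2)(s - 3) / [90] = (1/90)s^4 - (1/30)s^3 - (2/45)s^2 + (2/15)s
L_1(s) = (s + 3)s(s - 2)(s - 3) / [-40] = -(1/40)s^4 + (1/20)s^3 + (9/40)s^2 - (9/20)s
L_2(s) = (s + 3)(s + 2)(s - 2)(s - 3) / [36] = (1/36)s^4 - (13/36)s^2 + 1
L_3(s) = (s + 3)(s + 2)s(s - 3) / [-40] = -(1/40)s^4 - (1/20)s^3 + (9/40)s^2 + (9/20)s
L_4(s) = (s + 3)(s + 2)s(s - 2) / [90] = (1/90)s^4 + (1/30)s^3 - (2/45)s^2 - (2/15)s
q(s) = 196·L_0 + 46·L_1 + 4·L_2 + 26·L_3 + 136·L_4
Only the coefficient of s^4 is needed; take it from each L_i and combine:
196·(1/90) + 46·(-1/40) + 4·(1/36) + 26·(-1/40) + 136·(1/90) = 2

2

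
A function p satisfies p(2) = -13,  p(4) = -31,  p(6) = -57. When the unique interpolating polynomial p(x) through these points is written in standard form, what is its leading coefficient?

Build the Lagrange basis polynomials:
L_0(x) = (x - 4)(x - 6) / [8] = (1/8)x^2 - (5/4)x + 3
L_1(x) = (x - 2)(x - 6) / [-4] = -(1/4)x^2 + 2x - 3
L_2(x) = (x - 2)(x - 4) / [8] = (1/8)x^2 - (3/4)x + 1
p(x) = (-13)·L_0 + (-31)·L_1 + (-57)·L_2
Only the coefficient of x^2 is needed; take it from each L_i and combine:
(-13)·(1/8) + (-31)·(-1/4) + (-57)·(1/8) = -1

-1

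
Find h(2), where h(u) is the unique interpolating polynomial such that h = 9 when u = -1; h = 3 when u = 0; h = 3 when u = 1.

Using Newton's divided-difference form:
h[-1,0] = (3 - 9) / (0 - (-1)) = -6
h[0,1] = (3 - 3) / (1 - 0) = 0
h[-1,0,1] = (0 - (-6)) / (1 - (-1)) = 3
h(2) = 9 + (-6)·(3) + 3·(3)·(2) = 9

9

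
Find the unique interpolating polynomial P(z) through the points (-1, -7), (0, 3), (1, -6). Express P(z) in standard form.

Build the Lagrange basis polynomials:
L_0(z) = z(z - 1) / [2] = (1/2)z^2 - (1/2)z
L_1(z) = (z + 1)(z - 1) / [-1] = -z^2 + 1
L_2(z) = (z + 1)z / [2] = (1/2)z^2 + (1/2)z
P(z) = (-7)·L_0 + 3·L_1 + (-6)·L_2
  (-7)·L_0(z) = -(7/2)z^2 + (7/2)z
  3·L_1(z) = -3z^2 + 3
  (-6)·L_2(z) = -3z^2 - 3z
Adding term by term: -(19/2)z^2 + (1/2)z + 3

P(z) = -(19/2)z^2 + (1/2)z + 3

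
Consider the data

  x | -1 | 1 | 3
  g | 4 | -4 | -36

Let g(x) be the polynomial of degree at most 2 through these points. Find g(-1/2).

Using Newton's divided-difference form:
g[-1,1] = (-4 - 4) / (1 - (-1)) = -4
g[1,3] = (-36 - (-4)) / (3 - 1) = -16
g[-1,1,3] = (-16 - (-4)) / (3 - (-1)) = -3
g(-1/2) = 4 + (-4)·(1/2) + (-3)·(1/2)·(-3/2) = 17/4

17/4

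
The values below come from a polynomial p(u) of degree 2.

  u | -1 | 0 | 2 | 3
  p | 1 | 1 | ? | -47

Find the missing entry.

-23

The 3 known values determine p uniquely (degree ≤ 2).
Evaluate each Lagrange basis at u = 2:
L_0(2) = (2)·(-1)/[(-1)·(-4)] = -1/2
L_1(2) = (3)·(-1)/[(1)·(-3)] = 1
L_2(2) = (3)·(2)/[(4)·(3)] = 1/2
Sum: 1·(-1/2) + 1·(1) + (-47)·(1/2) = -23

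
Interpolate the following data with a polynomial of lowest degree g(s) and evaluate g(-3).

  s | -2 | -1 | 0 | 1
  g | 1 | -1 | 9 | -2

Evaluate each Lagrange basis at s = -3:
L_0(-3) = (-2)·(-3)·(-4)/[(-1)·(-2)·(-3)] = 4
L_1(-3) = (-1)·(-3)·(-4)/[(1)·(-1)·(-2)] = -6
L_2(-3) = (-1)·(-2)·(-4)/[(2)·(1)·(-1)] = 4
L_3(-3) = (-1)·(-2)·(-3)/[(3)·(2)·(1)] = -1
Sum: 1·(4) + (-1)·(-6) + 9·(4) + (-2)·(-1) = 48

48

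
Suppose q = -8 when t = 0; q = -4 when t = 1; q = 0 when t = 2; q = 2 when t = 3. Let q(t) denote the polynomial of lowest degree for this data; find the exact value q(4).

Evaluate each Lagrange basis at t = 4:
L_0(4) = (3)·(2)·(1)/[(-1)·(-2)·(-3)] = -1
L_1(4) = (4)·(2)·(1)/[(1)·(-1)·(-2)] = 4
L_2(4) = (4)·(3)·(1)/[(2)·(1)·(-1)] = -6
L_3(4) = (4)·(3)·(2)/[(3)·(2)·(1)] = 4
Sum: (-8)·(-1) + (-4)·(4) + 0 + 2·(4) = 0

0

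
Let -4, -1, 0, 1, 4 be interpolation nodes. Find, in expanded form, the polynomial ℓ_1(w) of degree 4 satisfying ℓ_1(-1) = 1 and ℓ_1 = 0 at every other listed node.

ℓ_1(w) = -(1/30)w^4 + (1/30)w^3 + (8/15)w^2 - (8/15)w

ℓ_1(w) = (w + 4)w(w - 1)(w - 4) / [(3)·(-1)·(-2)·(-5)]
       = (w^4 - w^3 - 16w^2 + 16w) / (-30)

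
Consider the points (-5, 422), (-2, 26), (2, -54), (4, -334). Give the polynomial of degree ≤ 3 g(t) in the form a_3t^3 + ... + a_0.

g(t) = -4t^3 - 4t^2 - 4t + 2

Build the Lagrange basis polynomials:
L_0(t) = (t + 2)(t - 2)(t - 4) / [-189] = -(1/189)t^3 + (4/189)t^2 + (4/189)t - 16/189
L_1(t) = (t + 5)(t - 2)(t - 4) / [72] = (1/72)t^3 - (1/72)t^2 - (11/36)t + 5/9
L_2(t) = (t + 5)(t + 2)(t - 4) / [-56] = -(1/56)t^3 - (3/56)t^2 + (9/28)t + 5/7
L_3(t) = (t + 5)(t + 2)(t - 2) / [108] = (1/108)t^3 + (5/108)t^2 - (1/27)t - 5/27
g(t) = 422·L_0 + 26·L_1 + (-54)·L_2 + (-334)·L_3
  422·L_0(t) = -(422/189)t^3 + (1688/189)t^2 + (1688/189)t - 6752/189
  26·L_1(t) = (13/36)t^3 - (13/36)t^2 - (143/18)t + 130/9
  (-54)·L_2(t) = (27/28)t^3 + (81/28)t^2 - (243/14)t - 270/7
  (-334)·L_3(t) = -(167/54)t^3 - (835/54)t^2 + (334/27)t + 1670/27
Adding term by term: -4t^3 - 4t^2 - 4t + 2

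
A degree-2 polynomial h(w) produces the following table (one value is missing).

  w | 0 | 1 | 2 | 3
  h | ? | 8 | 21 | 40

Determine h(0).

1

The 3 known values determine h uniquely (degree ≤ 2).
Evaluate each Lagrange basis at w = 0:
L_0(0) = (-2)·(-3)/[(-1)·(-2)] = 3
L_1(0) = (-1)·(-3)/[(1)·(-1)] = -3
L_2(0) = (-1)·(-2)/[(2)·(1)] = 1
Sum: 8·(3) + 21·(-3) + 40·(1) = 1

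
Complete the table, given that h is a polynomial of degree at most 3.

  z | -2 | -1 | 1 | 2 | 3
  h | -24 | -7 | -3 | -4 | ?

1

The 4 known values determine h uniquely (degree ≤ 3).
L_0(3) = (4)·(2)·(1)/[(-1)·(-3)·(-4)] = -2/3
L_1(3) = (5)·(2)·(1)/[(1)·(-2)·(-3)] = 5/3
L_2(3) = (5)·(4)·(1)/[(3)·(2)·(-1)] = -10/3
L_3(3) = (5)·(4)·(2)/[(4)·(3)·(1)] = 10/3
Sum: (-24)·(-2/3) + (-7)·(5/3) + (-3)·(-10/3) + (-4)·(10/3) = 1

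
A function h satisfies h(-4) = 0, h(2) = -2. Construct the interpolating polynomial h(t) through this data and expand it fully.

h(t) = -(1/3)t - 4/3

Build the Lagrange basis polynomials:
L_0(t) = (t - 2) / [-6] = -(1/6)t + 1/3
L_1(t) = (t + 4) / [6] = (1/6)t + 2/3
h(t) = 0·L_0 + (-2)·L_1
  0·L_0(t) = 0
  (-2)·L_1(t) = -(1/3)t - 4/3
Adding term by term: -(1/3)t - 4/3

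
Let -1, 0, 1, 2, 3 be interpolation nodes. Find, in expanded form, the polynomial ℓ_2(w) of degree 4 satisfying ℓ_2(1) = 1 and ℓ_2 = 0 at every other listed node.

ℓ_2(w) = (w + 1)w(w - 2)(w - 3) / [(2)·(1)·(-1)·(-2)]
       = (w^4 - 4w^3 + w^2 + 6w) / (4)

ℓ_2(w) = (1/4)w^4 - w^3 + (1/4)w^2 + (3/2)w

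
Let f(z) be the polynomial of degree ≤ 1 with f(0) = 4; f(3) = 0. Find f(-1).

16/3

L_0(-1) = (-4)/[(-3)] = 4/3
L_1(-1) = (-1)/[(3)] = -1/3
Sum: 4·(4/3) + 0 = 16/3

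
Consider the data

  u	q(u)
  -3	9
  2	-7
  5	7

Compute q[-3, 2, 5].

q[-3,2] = (-7 - 9) / (2 - (-3)) = -16/5
q[2,5] = (7 - (-7)) / (5 - 2) = 14/3
q[-3,2,5] = (14/3 - (-16/5)) / (5 - (-3)) = 59/60

59/60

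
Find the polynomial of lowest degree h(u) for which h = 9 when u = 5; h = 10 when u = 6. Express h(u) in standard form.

Build the Lagrange basis polynomials:
L_0(u) = (u - 6) / [-1] = -u + 6
L_1(u) = (u - 5) / [1] = u - 5
h(u) = 9·L_0 + 10·L_1
  9·L_0(u) = -9u + 54
  10·L_1(u) = 10u - 50
Adding term by term: u + 4

h(u) = u + 4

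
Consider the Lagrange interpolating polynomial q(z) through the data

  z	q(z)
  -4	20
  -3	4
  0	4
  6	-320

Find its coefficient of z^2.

Build the Lagrange basis polynomials:
L_0(z) = (z + 3)z(z - 6) / [-40] = -(1/40)z^3 + (3/40)z^2 + (9/20)z
L_1(z) = (z + 4)z(z - 6) / [27] = (1/27)z^3 - (2/27)z^2 - (8/9)z
L_2(z) = (z + 4)(z + 3)(z - 6) / [-72] = -(1/72)z^3 - (1/72)z^2 + (5/12)z + 1
L_3(z) = (z + 4)(z + 3)z / [540] = (1/540)z^3 + (7/540)z^2 + (1/45)z
q(z) = 20·L_0 + 4·L_1 + 4·L_2 + (-320)·L_3
Only the coefficient of z^2 is needed; take it from each L_i and combine:
20·(3/40) + 4·(-2/27) + 4·(-1/72) + (-320)·(7/540) = -3

-3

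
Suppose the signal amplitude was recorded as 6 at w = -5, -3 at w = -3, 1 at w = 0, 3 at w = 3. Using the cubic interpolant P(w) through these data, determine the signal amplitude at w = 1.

Using Newton's divided-difference form:
P[-5,-3] = (-3 - 6) / (-3 - (-5)) = -9/2
P[-3,0] = (1 - (-3)) / (0 - (-3)) = 4/3
P[0,3] = (3 - 1) / (3 - 0) = 2/3
P[-5,-3,0] = (4/3 - (-9/2)) / (0 - (-5)) = 7/6
P[-3,0,3] = (2/3 - 4/3) / (3 - (-3)) = -1/9
P[-5,-3,0,3] = (-1/9 - 7/6) / (3 - (-5)) = -23/144
P(1) = 6 + (-9/2)·(6) + (7/6)·(6)·(4) + (-23/144)·(6)·(4)·(1) = 19/6

19/6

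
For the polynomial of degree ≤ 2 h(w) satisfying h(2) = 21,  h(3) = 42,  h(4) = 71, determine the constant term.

L_0(w) = (w - 3)(w - 4) / [2] = (1/2)w^2 - (7/2)w + 6
L_1(w) = (w - 2)(w - 4) / [-1] = -w^2 + 6w - 8
L_2(w) = (w - 2)(w - 3) / [2] = (1/2)w^2 - (5/2)w + 3
h(w) = 21·L_0 + 42·L_1 + 71·L_2
Only the constant term is needed; take it from each L_i and combine:
21·(6) + 42·(-8) + 71·(3) = 3

3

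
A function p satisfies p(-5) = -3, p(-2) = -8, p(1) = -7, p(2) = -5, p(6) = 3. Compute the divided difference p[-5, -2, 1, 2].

1/84

p[-5,-2] = (-8 - (-3)) / (-2 - (-5)) = -5/3
p[-2,1] = (-7 - (-8)) / (1 - (-2)) = 1/3
p[1,2] = (-5 - (-7)) / (2 - 1) = 2
p[-5,-2,1] = (1/3 - (-5/3)) / (1 - (-5)) = 1/3
p[-2,1,2] = (2 - 1/3) / (2 - (-2)) = 5/12
p[-5,-2,1,2] = (5/12 - 1/3) / (2 - (-5)) = 1/84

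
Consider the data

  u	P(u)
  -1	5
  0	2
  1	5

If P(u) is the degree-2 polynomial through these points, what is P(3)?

Evaluate each Lagrange basis at u = 3:
L_0(3) = (3)·(2)/[(-1)·(-2)] = 3
L_1(3) = (4)·(2)/[(1)·(-1)] = -8
L_2(3) = (4)·(3)/[(2)·(1)] = 6
Sum: 5·(3) + 2·(-8) + 5·(6) = 29

29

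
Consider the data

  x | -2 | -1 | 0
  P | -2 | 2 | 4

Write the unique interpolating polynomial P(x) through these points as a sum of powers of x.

P(x) = -x^2 + x + 4

Build the Lagrange basis polynomials:
L_0(x) = (x + 1)x / [2] = (1/2)x^2 + (1/2)x
L_1(x) = (x + 2)x / [-1] = -x^2 - 2x
L_2(x) = (x + 2)(x + 1) / [2] = (1/2)x^2 + (3/2)x + 1
P(x) = (-2)·L_0 + 2·L_1 + 4·L_2
  (-2)·L_0(x) = -x^2 - x
  2·L_1(x) = -2x^2 - 4x
  4·L_2(x) = 2x^2 + 6x + 4
Adding term by term: -x^2 + x + 4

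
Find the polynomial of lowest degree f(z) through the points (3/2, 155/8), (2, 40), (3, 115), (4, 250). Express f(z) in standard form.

Build the Lagrange basis polynomials:
L_0(z) = (z - 2)(z - 3)(z - 4) / [-15/8] = -(8/15)z^3 + (24/5)z^2 - (208/15)z + 64/5
L_1(z) = (z - 3/2)(z - 3)(z - 4) / [1] = z^3 - (17/2)z^2 + (45/2)z - 18
L_2(z) = (z - 3/2)(z - 2)(z - 4) / [-3/2] = -(2/3)z^3 + 5z^2 - (34/3)z + 8
L_3(z) = (z - 3/2)(z - 2)(z - 3) / [5] = (1/5)z^3 - (13/10)z^2 + (27/10)z - 9/5
f(z) = (155/8)·L_0 + 40·L_1 + 115·L_2 + 250·L_3
  (155/8)·L_0(z) = -(31/3)z^3 + 93z^2 - (806/3)z + 248
  40·L_1(z) = 40z^3 - 340z^2 + 900z - 720
  115·L_2(z) = -(230/3)z^3 + 575z^2 - (3910/3)z + 920
  250·L_3(z) = 50z^3 - 325z^2 + 675z - 450
Adding term by term: 3z^3 + 3z^2 + 3z - 2

f(z) = 3z^3 + 3z^2 + 3z - 2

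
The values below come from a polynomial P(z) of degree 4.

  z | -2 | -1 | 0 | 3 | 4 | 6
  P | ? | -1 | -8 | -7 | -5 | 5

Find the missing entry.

The 5 known values determine P uniquely (degree ≤ 4).
Evaluate each Lagrange basis at z = -2:
L_0(-2) = (-2)·(-5)·(-6)·(-8)/[(-1)·(-4)·(-5)·(-7)] = 24/7
L_1(-2) = (-1)·(-5)·(-6)·(-8)/[(1)·(-3)·(-4)·(-6)] = -10/3
L_2(-2) = (-1)·(-2)·(-6)·(-8)/[(4)·(3)·(-1)·(-3)] = 8/3
L_3(-2) = (-1)·(-2)·(-5)·(-8)/[(5)·(4)·(1)·(-2)] = -2
L_4(-2) = (-1)·(-2)·(-5)·(-6)/[(7)·(6)·(3)·(2)] = 5/21
Sum: (-1)·(24/7) + (-8)·(-10/3) + (-7)·(8/3) + (-5)·(-2) + 5·(5/21) = 331/21

331/21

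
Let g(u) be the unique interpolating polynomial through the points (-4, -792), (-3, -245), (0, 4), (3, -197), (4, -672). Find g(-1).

3

Using Newton's divided-difference form:
g[-4,-3] = (-245 - (-792)) / (-3 - (-4)) = 547
g[-3,0] = (4 - (-245)) / (0 - (-3)) = 83
g[0,3] = (-197 - 4) / (3 - 0) = -67
g[3,4] = (-672 - (-197)) / (4 - 3) = -475
g[-4,-3,0] = (83 - 547) / (0 - (-4)) = -116
g[-3,0,3] = (-67 - 83) / (3 - (-3)) = -25
g[0,3,4] = (-475 - (-67)) / (4 - 0) = -102
g[-4,-3,0,3] = (-25 - (-116)) / (3 - (-4)) = 13
g[-3,0,3,4] = (-102 - (-25)) / (4 - (-3)) = -11
g[-4,-3,0,3,4] = (-11 - 13) / (4 - (-4)) = -3
g(-1) = -792 + 547·(3) + (-116)·(3)·(2) + 13·(3)·(2)·(-1) + (-3)·(3)·(2)·(-1)·(-4) = 3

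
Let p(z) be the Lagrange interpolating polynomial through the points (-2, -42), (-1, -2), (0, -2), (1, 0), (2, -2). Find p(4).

Evaluate each Lagrange basis at z = 4:
L_0(4) = (5)·(4)·(3)·(2)/[(-1)·(-2)·(-3)·(-4)] = 5
L_1(4) = (6)·(4)·(3)·(2)/[(1)·(-1)·(-2)·(-3)] = -24
L_2(4) = (6)·(5)·(3)·(2)/[(2)·(1)·(-1)·(-2)] = 45
L_3(4) = (6)·(5)·(4)·(2)/[(3)·(2)·(1)·(-1)] = -40
L_4(4) = (6)·(5)·(4)·(3)/[(4)·(3)·(2)·(1)] = 15
Sum: (-42)·(5) + (-2)·(-24) + (-2)·(45) + 0 + (-2)·(15) = -282

-282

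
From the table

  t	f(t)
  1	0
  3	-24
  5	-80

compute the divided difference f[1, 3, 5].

f[1,3] = (-24 - 0) / (3 - 1) = -12
f[3,5] = (-80 - (-24)) / (5 - 3) = -28
f[1,3,5] = (-28 - (-12)) / (5 - 1) = -4

-4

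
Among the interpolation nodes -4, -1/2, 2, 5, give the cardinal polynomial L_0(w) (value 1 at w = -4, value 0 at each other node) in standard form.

L_0(w) = (w + 1/2)(w - 2)(w - 5) / [(-7/2)·(-6)·(-9)]
       = (w^3 - (13/2)w^2 + (13/2)w + 5) / (-189)

L_0(w) = -(1/189)w^3 + (13/378)w^2 - (13/378)w - 5/189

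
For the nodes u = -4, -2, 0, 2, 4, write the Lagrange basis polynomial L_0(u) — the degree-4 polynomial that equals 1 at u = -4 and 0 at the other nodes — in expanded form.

L_0(u) = (1/384)u^4 - (1/96)u^3 - (1/96)u^2 + (1/24)u

L_0(u) = (u + 2)u(u - 2)(u - 4) / [(-2)·(-4)·(-6)·(-8)]
       = (u^4 - 4u^3 - 4u^2 + 16u) / (384)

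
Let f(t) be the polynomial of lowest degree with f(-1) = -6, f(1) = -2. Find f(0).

Evaluate each Lagrange basis at t = 0:
L_0(0) = (-1)/[(-2)] = 1/2
L_1(0) = (1)/[(2)] = 1/2
Sum: (-6)·(1/2) + (-2)·(1/2) = -4

-4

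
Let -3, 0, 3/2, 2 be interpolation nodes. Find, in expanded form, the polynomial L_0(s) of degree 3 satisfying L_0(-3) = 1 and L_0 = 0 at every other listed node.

L_0(s) = -(2/135)s^3 + (7/135)s^2 - (2/45)s

L_0(s) = s(s - 3/2)(s - 2) / [(-3)·(-9/2)·(-5)]
       = (s^3 - (7/2)s^2 + 3s) / (-135/2)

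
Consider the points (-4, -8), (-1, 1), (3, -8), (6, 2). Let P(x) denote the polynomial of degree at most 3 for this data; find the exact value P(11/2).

Using Newton's divided-difference form:
P[-4,-1] = (1 - (-8)) / (-1 - (-4)) = 3
P[-1,3] = (-8 - 1) / (3 - (-1)) = -9/4
P[3,6] = (2 - (-8)) / (6 - 3) = 10/3
P[-4,-1,3] = (-9/4 - 3) / (3 - (-4)) = -3/4
P[-1,3,6] = (10/3 - (-9/4)) / (6 - (-1)) = 67/84
P[-4,-1,3,6] = (67/84 - (-3/4)) / (6 - (-4)) = 13/84
P(11/2) = -8 + 3·(19/2) + (-3/4)·(19/2)·(13/2) + (13/84)·(19/2)·(13/2)·(5/2) = -1291/672

-1291/672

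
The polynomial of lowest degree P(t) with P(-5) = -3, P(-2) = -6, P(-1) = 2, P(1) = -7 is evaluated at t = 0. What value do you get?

137/36

Evaluate each Lagrange basis at t = 0:
L_0(0) = (2)·(1)·(-1)/[(-3)·(-4)·(-6)] = 1/36
L_1(0) = (5)·(1)·(-1)/[(3)·(-1)·(-3)] = -5/9
L_2(0) = (5)·(2)·(-1)/[(4)·(1)·(-2)] = 5/4
L_3(0) = (5)·(2)·(1)/[(6)·(3)·(2)] = 5/18
Sum: (-3)·(1/36) + (-6)·(-5/9) + 2·(5/4) + (-7)·(5/18) = 137/36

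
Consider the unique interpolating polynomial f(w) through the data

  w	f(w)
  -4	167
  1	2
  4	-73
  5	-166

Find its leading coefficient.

-2

L_0(w) = (w - 1)(w - 4)(w - 5) / [-360] = -(1/360)w^3 + (1/36)w^2 - (29/360)w + 1/18
L_1(w) = (w + 4)(w - 4)(w - 5) / [60] = (1/60)w^3 - (1/12)w^2 - (4/15)w + 4/3
L_2(w) = (w + 4)(w - 1)(w - 5) / [-24] = -(1/24)w^3 + (1/12)w^2 + (19/24)w - 5/6
L_3(w) = (w + 4)(w - 1)(w - 4) / [36] = (1/36)w^3 - (1/36)w^2 - (4/9)w + 4/9
f(w) = 167·L_0 + 2·L_1 + (-73)·L_2 + (-166)·L_3
Only the coefficient of w^3 is needed; take it from each L_i and combine:
167·(-1/360) + 2·(1/60) + (-73)·(-1/24) + (-166)·(1/36) = -2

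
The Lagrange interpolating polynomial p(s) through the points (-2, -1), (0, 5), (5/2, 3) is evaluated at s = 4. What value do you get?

Evaluate each Lagrange basis at s = 4:
L_0(4) = (4)·(3/2)/[(-2)·(-9/2)] = 2/3
L_1(4) = (6)·(3/2)/[(2)·(-5/2)] = -9/5
L_2(4) = (6)·(4)/[(9/2)·(5/2)] = 32/15
Sum: (-1)·(2/3) + 5·(-9/5) + 3·(32/15) = -49/15

-49/15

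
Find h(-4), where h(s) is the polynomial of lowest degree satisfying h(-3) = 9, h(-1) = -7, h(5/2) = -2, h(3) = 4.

153/8

Using Newton's divided-difference form:
h[-3,-1] = (-7 - 9) / (-1 - (-3)) = -8
h[-1,5/2] = (-2 - (-7)) / (5/2 - (-1)) = 10/7
h[5/2,3] = (4 - (-2)) / (3 - 5/2) = 12
h[-3,-1,5/2] = (10/7 - (-8)) / (5/2 - (-3)) = 12/7
h[-1,5/2,3] = (12 - 10/7) / (3 - (-1)) = 37/14
h[-3,-1,5/2,3] = (37/14 - 12/7) / (3 - (-3)) = 13/84
h(-4) = 9 + (-8)·(-1) + (12/7)·(-1)·(-3) + (13/84)·(-1)·(-3)·(-13/2) = 153/8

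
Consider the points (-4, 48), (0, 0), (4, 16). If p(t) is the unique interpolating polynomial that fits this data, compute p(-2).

Evaluate each Lagrange basis at t = -2:
L_0(-2) = (-2)·(-6)/[(-4)·(-8)] = 3/8
L_1(-2) = (2)·(-6)/[(4)·(-4)] = 3/4
L_2(-2) = (2)·(-2)/[(8)·(4)] = -1/8
Sum: 48·(3/8) + 0 + 16·(-1/8) = 16

16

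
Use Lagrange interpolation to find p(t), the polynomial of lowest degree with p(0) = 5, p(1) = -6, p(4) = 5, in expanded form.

p(t) = (11/3)t^2 - (44/3)t + 5

L_0(t) = (t - 1)(t - 4) / [4] = (1/4)t^2 - (5/4)t + 1
L_1(t) = t(t - 4) / [-3] = -(1/3)t^2 + (4/3)t
L_2(t) = t(t - 1) / [12] = (1/12)t^2 - (1/12)t
p(t) = 5·L_0 + (-6)·L_1 + 5·L_2
  5·L_0(t) = (5/4)t^2 - (25/4)t + 5
  (-6)·L_1(t) = 2t^2 - 8t
  5·L_2(t) = (5/12)t^2 - (5/12)t
Adding term by term: (11/3)t^2 - (44/3)t + 5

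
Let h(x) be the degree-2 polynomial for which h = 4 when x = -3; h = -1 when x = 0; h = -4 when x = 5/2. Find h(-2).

119/55

Evaluate each Lagrange basis at x = -2:
L_0(-2) = (-2)·(-9/2)/[(-3)·(-11/2)] = 6/11
L_1(-2) = (1)·(-9/2)/[(3)·(-5/2)] = 3/5
L_2(-2) = (1)·(-2)/[(11/2)·(5/2)] = -8/55
Sum: 4·(6/11) + (-1)·(3/5) + (-4)·(-8/55) = 119/55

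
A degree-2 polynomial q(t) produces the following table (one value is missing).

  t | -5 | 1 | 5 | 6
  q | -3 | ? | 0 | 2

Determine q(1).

The 3 known values determine q uniquely (degree ≤ 2).
Evaluate each Lagrange basis at t = 1:
L_0(1) = (-4)·(-5)/[(-10)·(-11)] = 2/11
L_1(1) = (6)·(-5)/[(10)·(-1)] = 3
L_2(1) = (6)·(-4)/[(11)·(1)] = -24/11
Sum: (-3)·(2/11) + 0 + 2·(-24/11) = -54/11

-54/11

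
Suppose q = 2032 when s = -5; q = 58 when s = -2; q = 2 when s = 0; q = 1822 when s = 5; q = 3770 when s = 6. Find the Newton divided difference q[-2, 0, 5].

56

q[-2,0] = (2 - 58) / (0 - (-2)) = -28
q[0,5] = (1822 - 2) / (5 - 0) = 364
q[-2,0,5] = (364 - (-28)) / (5 - (-2)) = 56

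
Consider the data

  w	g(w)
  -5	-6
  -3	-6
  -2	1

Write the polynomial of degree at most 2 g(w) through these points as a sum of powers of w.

g(w) = (7/3)w^2 + (56/3)w + 29

Build the Lagrange basis polynomials:
L_0(w) = (w + 3)(w + 2) / [6] = (1/6)w^2 + (5/6)w + 1
L_1(w) = (w + 5)(w + 2) / [-2] = -(1/2)w^2 - (7/2)w - 5
L_2(w) = (w + 5)(w + 3) / [3] = (1/3)w^2 + (8/3)w + 5
g(w) = (-6)·L_0 + (-6)·L_1 + 1·L_2
  (-6)·L_0(w) = -w^2 - 5w - 6
  (-6)·L_1(w) = 3w^2 + 21w + 30
  1·L_2(w) = (1/3)w^2 + (8/3)w + 5
Adding term by term: (7/3)w^2 + (56/3)w + 29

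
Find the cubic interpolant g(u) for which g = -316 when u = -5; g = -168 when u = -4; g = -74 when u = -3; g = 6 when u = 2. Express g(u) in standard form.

L_0(u) = (u + 4)(u + 3)(u - 2) / [-14] = -(1/14)u^3 - (5/14)u^2 + (1/7)u + 12/7
L_1(u) = (u + 5)(u + 3)(u - 2) / [6] = (1/6)u^3 + u^2 - (1/6)u - 5
L_2(u) = (u + 5)(u + 4)(u - 2) / [-10] = -(1/10)u^3 - (7/10)u^2 - (1/5)u + 4
L_3(u) = (u + 5)(u + 4)(u + 3) / [210] = (1/210)u^3 + (2/35)u^2 + (47/210)u + 2/7
g(u) = (-316)·L_0 + (-168)·L_1 + (-74)·L_2 + 6·L_3
  (-316)·L_0(u) = (158/7)u^3 + (790/7)u^2 - (316/7)u - 3792/7
  (-168)·L_1(u) = -28u^3 - 168u^2 + 28u + 840
  (-74)·L_2(u) = (37/5)u^3 + (259/5)u^2 + (74/5)u - 296
  6·L_3(u) = (1/35)u^3 + (12/35)u^2 + (47/35)u + 12/7
Adding term by term: 2u^3 - 3u^2 - u + 4

g(u) = 2u^3 - 3u^2 - u + 4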